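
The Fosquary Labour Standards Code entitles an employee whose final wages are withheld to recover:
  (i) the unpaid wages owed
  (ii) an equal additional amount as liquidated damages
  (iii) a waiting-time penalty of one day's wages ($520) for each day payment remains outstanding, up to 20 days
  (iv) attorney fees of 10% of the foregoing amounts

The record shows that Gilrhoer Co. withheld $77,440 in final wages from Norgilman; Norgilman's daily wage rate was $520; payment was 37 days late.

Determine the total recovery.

$181,808

Liquidated damages (equal amount): $77,440
Penalty days: min(37, 20) = 20
Waiting-time penalty: 20 × $520 = $10,400
Subtotal: $77,440 + $77,440 + $10,400 = $165,280
Attorney fees: 10% of $165,280 = $16,528
Total award: $165,280 + $16,528 = $181,808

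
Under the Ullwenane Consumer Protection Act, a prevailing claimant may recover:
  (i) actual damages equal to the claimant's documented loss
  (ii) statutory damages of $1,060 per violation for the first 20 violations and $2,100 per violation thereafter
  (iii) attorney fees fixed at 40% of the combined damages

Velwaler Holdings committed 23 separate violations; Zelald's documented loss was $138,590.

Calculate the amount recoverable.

$232,526

First 20 violations: 20 × $1,060 = $21,200
Remaining violations: (23 − 20) × $2,100 = $6,300
Statutory damages: $21,200 + $6,300 = $27,500
Combined damages: $138,590 + $27,500 = $166,090
Attorney fees: 40% of $166,090 = $66,436
Total recovery: $166,090 + $66,436 = $232,526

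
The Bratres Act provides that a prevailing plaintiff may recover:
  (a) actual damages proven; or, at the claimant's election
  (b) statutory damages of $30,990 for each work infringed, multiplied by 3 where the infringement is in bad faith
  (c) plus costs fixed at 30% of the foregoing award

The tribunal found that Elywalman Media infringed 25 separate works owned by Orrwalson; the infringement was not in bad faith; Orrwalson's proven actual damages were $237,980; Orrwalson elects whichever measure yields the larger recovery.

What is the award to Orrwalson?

$1,007,175

Statutory damages: 25 × $30,990 = $774,750
Infringement not in bad faith: no ×3 enhancement.
Greater of actual damages ($237,980) or statutory damages ($774,750): $774,750
Costs: 30% of $774,750 = $232,425
Award plus costs: $774,750 + $232,425 = $1,007,175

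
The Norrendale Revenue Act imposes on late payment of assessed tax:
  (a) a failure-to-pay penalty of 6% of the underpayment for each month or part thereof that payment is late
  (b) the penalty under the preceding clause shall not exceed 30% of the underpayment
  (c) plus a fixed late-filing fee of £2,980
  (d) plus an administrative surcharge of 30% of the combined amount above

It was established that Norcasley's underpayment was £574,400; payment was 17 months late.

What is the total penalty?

Accrued rate: 6% × 17 = 102%, capped at 30% → 30%
Failure-to-pay penalty: 30% of £574,400 = £172,320
Penalty before surcharge: £172,320 + £2,980 = £175,300
Administrative surcharge: 30% of £175,300 = £52,590
Total penalty: £175,300 + £52,590 = £227,890

£227,890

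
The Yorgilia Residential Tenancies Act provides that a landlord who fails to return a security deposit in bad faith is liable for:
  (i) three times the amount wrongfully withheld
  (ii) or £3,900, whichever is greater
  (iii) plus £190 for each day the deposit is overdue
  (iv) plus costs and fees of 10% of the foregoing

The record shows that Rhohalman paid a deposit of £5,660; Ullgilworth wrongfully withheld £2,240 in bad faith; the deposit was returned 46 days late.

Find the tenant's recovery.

Trebled: 3 × £2,240 = £6,720
Minimum £3,900: £6,720 meets the minimum, no increase.
Late-return penalty: 46 × £190 = £8,740
Damages plus late penalty: £6,720 + £8,740 = £15,460
Costs and fees: 10% of £15,460 = £1,546
Total recovery: £15,460 + £1,546 = £17,006

£17,006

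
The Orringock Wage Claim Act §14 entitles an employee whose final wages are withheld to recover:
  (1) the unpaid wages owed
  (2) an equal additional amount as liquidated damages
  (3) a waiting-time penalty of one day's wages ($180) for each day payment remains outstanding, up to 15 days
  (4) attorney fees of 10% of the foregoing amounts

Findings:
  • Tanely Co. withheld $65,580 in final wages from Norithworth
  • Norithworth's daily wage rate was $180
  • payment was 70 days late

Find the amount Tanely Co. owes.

Total award: $147,246

Liquidated damages (equal amount): $65,580
Penalty days: min(70, 15) = 15
Waiting-time penalty: 15 × $180 = $2,700
Subtotal: $65,580 + $65,580 + $2,700 = $133,860
Attorney fees: 10% of $133,860 = $13,386
Total award: $133,860 + $13,386 = $147,246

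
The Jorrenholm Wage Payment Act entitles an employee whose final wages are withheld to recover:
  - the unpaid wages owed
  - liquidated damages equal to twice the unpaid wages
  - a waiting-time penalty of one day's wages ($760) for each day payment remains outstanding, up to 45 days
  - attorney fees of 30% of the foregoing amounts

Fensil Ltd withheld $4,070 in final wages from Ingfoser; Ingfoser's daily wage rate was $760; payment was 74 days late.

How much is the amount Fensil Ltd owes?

Doubled: 2 × $4,070 = $8,140
Penalty days: min(74, 45) = 45
Waiting-time penalty: 45 × $760 = $34,200
Subtotal: $4,070 + $8,140 + $34,200 = $46,410
Attorney fees: 30% of $46,410 = $13,923
Total award: $46,410 + $13,923 = $60,333

$60,333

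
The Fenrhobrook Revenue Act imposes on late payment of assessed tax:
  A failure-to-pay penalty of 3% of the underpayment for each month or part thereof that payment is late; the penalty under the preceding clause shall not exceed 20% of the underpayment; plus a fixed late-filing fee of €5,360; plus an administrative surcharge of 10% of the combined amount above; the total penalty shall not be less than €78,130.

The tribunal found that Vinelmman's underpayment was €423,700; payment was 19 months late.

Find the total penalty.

Penalty: €99,110

Accrued rate: 3% × 19 = 57%, capped at 20% → 20%
Failure-to-pay penalty: 20% of €423,700 = €84,740
Penalty before surcharge: €84,740 + €5,360 = €90,100
Administrative surcharge: 10% of €90,100 = €9,010
Total penalty: €90,100 + €9,010 = €99,110
Minimum €78,130: €99,110 meets the minimum, no increase.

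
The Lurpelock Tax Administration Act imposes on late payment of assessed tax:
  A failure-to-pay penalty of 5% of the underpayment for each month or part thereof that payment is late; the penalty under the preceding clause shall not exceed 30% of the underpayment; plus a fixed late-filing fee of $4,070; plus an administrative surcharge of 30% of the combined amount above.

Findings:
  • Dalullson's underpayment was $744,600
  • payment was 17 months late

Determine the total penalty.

Penalty: $295,685

Accrued rate: 5% × 17 = 85%, capped at 30% → 30%
Failure-to-pay penalty: 30% of $744,600 = $223,380
Penalty before surcharge: $223,380 + $4,070 = $227,450
Administrative surcharge: 30% of $227,450 = $68,235
Total penalty: $227,450 + $68,235 = $295,685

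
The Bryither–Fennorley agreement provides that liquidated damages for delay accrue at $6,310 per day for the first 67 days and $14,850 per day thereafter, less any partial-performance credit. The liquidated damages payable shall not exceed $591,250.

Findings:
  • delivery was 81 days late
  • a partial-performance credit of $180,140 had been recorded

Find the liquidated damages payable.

First 67 days: 67 × $6,310 = $422,770
Remaining days: (81 − 67) × $14,850 = $207,900
Accrued per-day damages: $422,770 + $207,900 = $630,670
Less partial-performance credit: $630,670 − $180,140 = $450,530
Cap at $591,250: $450,530 is within the cap, no reduction.

$450,530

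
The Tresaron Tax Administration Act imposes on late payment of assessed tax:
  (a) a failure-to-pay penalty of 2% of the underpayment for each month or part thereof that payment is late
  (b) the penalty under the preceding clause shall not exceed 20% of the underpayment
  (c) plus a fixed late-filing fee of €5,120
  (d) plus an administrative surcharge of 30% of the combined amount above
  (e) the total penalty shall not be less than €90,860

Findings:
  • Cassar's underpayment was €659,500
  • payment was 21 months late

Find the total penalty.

€178,126

Accrued rate: 2% × 21 = 42%, capped at 20% → 20%
Failure-to-pay penalty: 20% of €659,500 = €131,900
Penalty before surcharge: €131,900 + €5,120 = €137,020
Administrative surcharge: 30% of €137,020 = €41,106
Total penalty: €137,020 + €41,106 = €178,126
Minimum €90,860: €178,126 meets the minimum, no increase.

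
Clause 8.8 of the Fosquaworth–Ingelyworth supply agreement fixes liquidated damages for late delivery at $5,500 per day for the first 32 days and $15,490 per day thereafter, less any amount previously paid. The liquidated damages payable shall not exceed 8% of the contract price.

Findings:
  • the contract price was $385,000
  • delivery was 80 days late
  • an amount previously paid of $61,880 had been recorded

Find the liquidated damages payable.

$30,800

First 32 days: 32 × $5,500 = $176,000
Remaining days: (80 − 32) × $15,490 = $743,520
Accrued per-day damages: $176,000 + $743,520 = $919,520
Less amount previously paid: $919,520 − $61,880 = $857,640
Cap: 8% of $385,000 = $30,800
Cap at $30,800: $857,640 exceeds the cap → $30,800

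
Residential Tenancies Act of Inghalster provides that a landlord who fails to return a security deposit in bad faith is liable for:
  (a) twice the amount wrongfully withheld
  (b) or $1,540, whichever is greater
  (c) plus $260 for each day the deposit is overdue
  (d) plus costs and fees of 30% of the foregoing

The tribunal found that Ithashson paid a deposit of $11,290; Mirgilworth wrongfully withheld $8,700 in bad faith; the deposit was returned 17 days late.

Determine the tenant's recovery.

Doubled: 2 × $8,700 = $17,400
Minimum $1,540: $17,400 meets the minimum, no increase.
Late-return penalty: 17 × $260 = $4,420
Damages plus late penalty: $17,400 + $4,420 = $21,820
Costs and fees: 30% of $21,820 = $6,546
Total recovery: $21,820 + $6,546 = $28,366

$28,366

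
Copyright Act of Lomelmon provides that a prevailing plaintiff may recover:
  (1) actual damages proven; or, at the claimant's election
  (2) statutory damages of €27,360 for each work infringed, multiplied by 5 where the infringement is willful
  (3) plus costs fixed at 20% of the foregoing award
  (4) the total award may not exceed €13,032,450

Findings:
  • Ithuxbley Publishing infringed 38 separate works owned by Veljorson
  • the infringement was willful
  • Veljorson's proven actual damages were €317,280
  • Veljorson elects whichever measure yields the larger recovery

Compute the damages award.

€6,238,080

Statutory damages: 38 × €27,360 = €1,039,680
Multiplied by 5: 5 × €1,039,680 = €5,198,400
Greater of actual damages (€317,280) or enhanced statutory damages (€5,198,400): €5,198,400
Costs: 20% of €5,198,400 = €1,039,680
Award plus costs: €5,198,400 + €1,039,680 = €6,238,080
Cap at €13,032,450: €6,238,080 is within the cap, no reduction.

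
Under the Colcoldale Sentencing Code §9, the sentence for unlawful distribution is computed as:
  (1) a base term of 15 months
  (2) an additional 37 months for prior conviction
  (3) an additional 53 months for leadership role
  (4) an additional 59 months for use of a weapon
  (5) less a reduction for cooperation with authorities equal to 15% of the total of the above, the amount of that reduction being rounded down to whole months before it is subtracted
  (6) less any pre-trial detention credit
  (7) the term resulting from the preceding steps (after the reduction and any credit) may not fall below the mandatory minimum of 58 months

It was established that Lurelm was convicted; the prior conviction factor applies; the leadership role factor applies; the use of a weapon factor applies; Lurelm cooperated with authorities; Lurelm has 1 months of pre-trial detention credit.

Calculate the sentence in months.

139 months

Prior conviction enhancement: +37 months
Leadership role enhancement: +53 months
Use of a weapon enhancement: +59 months
Adjusted term: 15 months + 37 months + 53 months + 59 months = 164 months
Cooperation with authorities reduction: 15% of 164 months = 24 months (rounded down)
After reduction: 164 − 24 = 140 months
Less pre-trial detention credit: 140 months − 1 months = 139 months
Minimum 58 months: 139 months meets the minimum, no increase.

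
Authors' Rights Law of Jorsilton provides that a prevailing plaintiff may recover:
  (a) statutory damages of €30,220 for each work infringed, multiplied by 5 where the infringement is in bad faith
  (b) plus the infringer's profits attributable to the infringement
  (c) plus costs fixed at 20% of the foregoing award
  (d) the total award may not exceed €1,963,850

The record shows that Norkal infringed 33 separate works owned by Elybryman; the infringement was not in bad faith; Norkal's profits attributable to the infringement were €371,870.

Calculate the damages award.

Statutory damages: 33 × €30,220 = €997,260
Infringement not in bad faith: no ×5 enhancement.
Combined award: €997,260 + €371,870 = €1,369,130
Costs: 20% of €1,369,130 = €273,826
Award plus costs: €1,369,130 + €273,826 = €1,642,956
Cap at €1,963,850: €1,642,956 is within the cap, no reduction.

€1,642,956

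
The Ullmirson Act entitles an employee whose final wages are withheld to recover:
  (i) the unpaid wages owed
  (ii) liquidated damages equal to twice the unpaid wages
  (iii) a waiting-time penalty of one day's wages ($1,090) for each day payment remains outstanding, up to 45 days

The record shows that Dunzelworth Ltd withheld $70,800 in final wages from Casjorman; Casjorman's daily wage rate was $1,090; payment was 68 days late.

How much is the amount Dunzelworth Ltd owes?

$261,450

Doubled: 2 × $70,800 = $141,600
Penalty days: min(68, 45) = 45
Waiting-time penalty: 45 × $1,090 = $49,050
Total award: $70,800 + $141,600 + $49,050 = $261,450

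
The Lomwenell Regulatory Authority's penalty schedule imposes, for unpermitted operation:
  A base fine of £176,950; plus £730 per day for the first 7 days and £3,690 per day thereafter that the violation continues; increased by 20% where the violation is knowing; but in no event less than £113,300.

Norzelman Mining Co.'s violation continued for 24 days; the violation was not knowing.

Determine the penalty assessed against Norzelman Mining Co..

Civil penalty: £244,790

First 7 days: 7 × £730 = £5,110
Remaining days: (24 − 7) × £3,690 = £62,730
Per-day component: £5,110 + £62,730 = £67,840
Base plus per-day: £176,950 + £67,840 = £244,790
The violation was not knowing: no 20% increase.
Minimum £113,300: £244,790 meets the minimum, no increase.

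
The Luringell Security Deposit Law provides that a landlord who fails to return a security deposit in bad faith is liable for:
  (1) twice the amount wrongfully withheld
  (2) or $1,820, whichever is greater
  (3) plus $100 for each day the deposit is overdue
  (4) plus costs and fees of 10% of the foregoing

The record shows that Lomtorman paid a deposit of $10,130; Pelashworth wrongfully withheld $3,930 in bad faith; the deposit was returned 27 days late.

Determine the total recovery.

Doubled: 2 × $3,930 = $7,860
Minimum $1,820: $7,860 meets the minimum, no increase.
Late-return penalty: 27 × $100 = $2,700
Damages plus late penalty: $7,860 + $2,700 = $10,560
Costs and fees: 10% of $10,560 = $1,056
Total recovery: $10,560 + $1,056 = $11,616

Recovery: $11,616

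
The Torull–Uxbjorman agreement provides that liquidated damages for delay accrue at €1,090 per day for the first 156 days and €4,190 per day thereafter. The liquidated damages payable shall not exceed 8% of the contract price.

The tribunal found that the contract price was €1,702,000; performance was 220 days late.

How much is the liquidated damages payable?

€136,160

First 156 days: 156 × €1,090 = €170,040
Remaining days: (220 − 156) × €4,190 = €268,160
Accrued per-day damages: €170,040 + €268,160 = €438,200
Cap: 8% of €1,702,000 = €136,160
Cap at €136,160: €438,200 exceeds the cap → €136,160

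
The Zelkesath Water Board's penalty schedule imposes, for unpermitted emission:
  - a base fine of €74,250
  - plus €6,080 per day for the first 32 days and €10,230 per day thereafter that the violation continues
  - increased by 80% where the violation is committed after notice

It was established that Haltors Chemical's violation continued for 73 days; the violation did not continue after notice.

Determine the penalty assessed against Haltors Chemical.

€688,240

First 32 days: 32 × €6,080 = €194,560
Remaining days: (73 − 32) × €10,230 = €419,430
Per-day component: €194,560 + €419,430 = €613,990
Base plus per-day: €74,250 + €613,990 = €688,240
The violation did not continue after notice: no 80% increase.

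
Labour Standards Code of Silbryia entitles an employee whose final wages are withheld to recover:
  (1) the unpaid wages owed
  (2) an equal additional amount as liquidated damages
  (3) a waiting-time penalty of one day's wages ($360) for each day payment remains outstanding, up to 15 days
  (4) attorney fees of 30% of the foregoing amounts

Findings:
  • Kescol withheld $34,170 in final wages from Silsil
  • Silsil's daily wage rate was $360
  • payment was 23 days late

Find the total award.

Liquidated damages (equal amount): $34,170
Penalty days: min(23, 15) = 15
Waiting-time penalty: 15 × $360 = $5,400
Subtotal: $34,170 + $34,170 + $5,400 = $73,740
Attorney fees: 30% of $73,740 = $22,122
Total award: $73,740 + $22,122 = $95,862

$95,862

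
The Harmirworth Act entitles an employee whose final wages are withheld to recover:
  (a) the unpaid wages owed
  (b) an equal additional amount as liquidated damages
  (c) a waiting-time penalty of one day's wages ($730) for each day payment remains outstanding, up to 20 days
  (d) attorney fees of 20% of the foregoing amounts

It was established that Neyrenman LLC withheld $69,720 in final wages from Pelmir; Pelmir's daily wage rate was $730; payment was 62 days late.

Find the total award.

Liquidated damages (equal amount): $69,720
Penalty days: min(62, 20) = 20
Waiting-time penalty: 20 × $730 = $14,600
Subtotal: $69,720 + $69,720 + $14,600 = $154,040
Attorney fees: 20% of $154,040 = $30,808
Total award: $154,040 + $30,808 = $184,848

$184,848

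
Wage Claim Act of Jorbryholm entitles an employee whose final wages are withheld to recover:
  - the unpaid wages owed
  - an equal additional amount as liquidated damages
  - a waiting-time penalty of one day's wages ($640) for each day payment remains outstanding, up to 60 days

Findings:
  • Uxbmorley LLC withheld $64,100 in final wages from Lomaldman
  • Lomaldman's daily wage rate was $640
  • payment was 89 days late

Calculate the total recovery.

Liquidated damages (equal amount): $64,100
Penalty days: min(89, 60) = 60
Waiting-time penalty: 60 × $640 = $38,400
Total award: $64,100 + $64,100 + $38,400 = $166,600

$166,600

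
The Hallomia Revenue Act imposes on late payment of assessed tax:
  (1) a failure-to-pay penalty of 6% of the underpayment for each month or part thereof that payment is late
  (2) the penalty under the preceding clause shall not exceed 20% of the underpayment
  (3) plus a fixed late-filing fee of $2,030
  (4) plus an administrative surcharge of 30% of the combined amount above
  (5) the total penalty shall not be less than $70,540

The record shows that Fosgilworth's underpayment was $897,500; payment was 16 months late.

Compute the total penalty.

$235,989

Accrued rate: 6% × 16 = 96%, capped at 20% → 20%
Failure-to-pay penalty: 20% of $897,500 = $179,500
Penalty before surcharge: $179,500 + $2,030 = $181,530
Administrative surcharge: 30% of $181,530 = $54,459
Total penalty: $181,530 + $54,459 = $235,989
Minimum $70,540: $235,989 meets the minimum, no increase.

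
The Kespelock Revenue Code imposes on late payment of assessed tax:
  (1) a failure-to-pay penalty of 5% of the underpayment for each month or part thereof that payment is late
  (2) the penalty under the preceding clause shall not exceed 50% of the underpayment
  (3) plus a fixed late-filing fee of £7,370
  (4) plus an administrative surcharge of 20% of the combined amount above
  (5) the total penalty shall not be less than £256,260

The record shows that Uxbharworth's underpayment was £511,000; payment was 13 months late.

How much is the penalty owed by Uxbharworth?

£315,444

Accrued rate: 5% × 13 = 65%, capped at 50% → 50%
Failure-to-pay penalty: 50% of £511,000 = £255,500
Penalty before surcharge: £255,500 + £7,370 = £262,870
Administrative surcharge: 20% of £262,870 = £52,574
Total penalty: £262,870 + £52,574 = £315,444
Minimum £256,260: £315,444 meets the minimum, no increase.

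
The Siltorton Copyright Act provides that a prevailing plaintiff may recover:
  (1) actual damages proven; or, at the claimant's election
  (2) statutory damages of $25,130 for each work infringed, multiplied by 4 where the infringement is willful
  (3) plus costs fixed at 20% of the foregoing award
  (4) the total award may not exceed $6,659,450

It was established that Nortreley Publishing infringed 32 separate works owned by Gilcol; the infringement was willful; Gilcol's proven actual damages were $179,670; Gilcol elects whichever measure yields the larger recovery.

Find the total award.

$3,859,968

Statutory damages: 32 × $25,130 = $804,160
Multiplied by 4: 4 × $804,160 = $3,216,640
Greater of actual damages ($179,670) or enhanced statutory damages ($3,216,640): $3,216,640
Costs: 20% of $3,216,640 = $643,328
Award plus costs: $3,216,640 + $643,328 = $3,859,968
Cap at $6,659,450: $3,859,968 is within the cap, no reduction.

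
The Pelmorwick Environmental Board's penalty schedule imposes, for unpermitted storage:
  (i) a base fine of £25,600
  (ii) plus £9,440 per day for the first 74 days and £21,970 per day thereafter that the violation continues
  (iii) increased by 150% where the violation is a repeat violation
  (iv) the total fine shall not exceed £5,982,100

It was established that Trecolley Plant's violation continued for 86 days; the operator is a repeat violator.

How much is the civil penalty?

£2,469,500

First 74 days: 74 × £9,440 = £698,560
Remaining days: (86 − 74) × £21,970 = £263,640
Per-day component: £698,560 + £263,640 = £962,200
Base plus per-day: £25,600 + £962,200 = £987,800
Enhancement: 150% of £987,800 = £1,481,700
Enhanced fine: £987,800 + £1,481,700 = £2,469,500
Cap at £5,982,100: £2,469,500 is within the cap, no reduction.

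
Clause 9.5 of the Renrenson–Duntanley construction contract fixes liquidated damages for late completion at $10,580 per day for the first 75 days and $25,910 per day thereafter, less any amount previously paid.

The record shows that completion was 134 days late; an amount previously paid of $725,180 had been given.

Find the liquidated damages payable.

First 75 days: 75 × $10,580 = $793,500
Remaining days: (134 − 75) × $25,910 = $1,528,690
Accrued per-day damages: $793,500 + $1,528,690 = $2,322,190
Less amount previously paid: $2,322,190 − $725,180 = $1,597,010

$1,597,010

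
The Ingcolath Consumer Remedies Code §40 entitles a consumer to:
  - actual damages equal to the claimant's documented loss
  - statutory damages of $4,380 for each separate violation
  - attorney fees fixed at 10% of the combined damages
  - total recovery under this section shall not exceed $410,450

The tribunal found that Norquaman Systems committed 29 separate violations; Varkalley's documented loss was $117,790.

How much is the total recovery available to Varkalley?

Total recovery: $269,291

Statutory damages: 29 × $4,380 = $127,020
Combined damages: $117,790 + $127,020 = $244,810
Attorney fees: 10% of $244,810 = $24,481
Total before cap: $244,810 + $24,481 = $269,291
Cap at $410,450: $269,291 is within the cap, no reduction.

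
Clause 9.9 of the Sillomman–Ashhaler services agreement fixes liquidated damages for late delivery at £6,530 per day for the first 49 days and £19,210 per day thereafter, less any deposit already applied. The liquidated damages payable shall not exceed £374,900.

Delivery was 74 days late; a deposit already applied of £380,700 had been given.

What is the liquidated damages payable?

First 49 days: 49 × £6,530 = £319,970
Remaining days: (74 − 49) × £19,210 = £480,250
Accrued per-day damages: £319,970 + £480,250 = £800,220
Less deposit already applied: £800,220 − £380,700 = £419,520
Cap at £374,900: £419,520 exceeds the cap → £374,900

£374,900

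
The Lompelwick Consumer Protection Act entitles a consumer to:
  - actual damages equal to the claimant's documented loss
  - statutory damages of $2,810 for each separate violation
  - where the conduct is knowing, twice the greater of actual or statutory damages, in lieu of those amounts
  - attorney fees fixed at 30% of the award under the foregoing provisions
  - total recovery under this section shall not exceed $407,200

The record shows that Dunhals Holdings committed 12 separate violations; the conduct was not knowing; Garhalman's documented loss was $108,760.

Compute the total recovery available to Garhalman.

Statutory damages: 12 × $2,810 = $33,720
Conduct not knowing: the in-lieu enhancement does not apply.
Actual plus statutory damages: $108,760 + $33,720 = $142,480
Attorney fees: 30% of $142,480 = $42,744
Total before cap: $142,480 + $42,744 = $185,224
Cap at $407,200: $185,224 is within the cap, no reduction.

Total recovery: $185,224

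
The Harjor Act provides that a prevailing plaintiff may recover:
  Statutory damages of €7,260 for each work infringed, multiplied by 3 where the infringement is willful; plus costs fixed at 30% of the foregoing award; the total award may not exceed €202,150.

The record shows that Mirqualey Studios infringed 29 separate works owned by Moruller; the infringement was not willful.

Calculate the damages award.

Statutory damages: 29 × €7,260 = €210,540
Infringement not willful: no ×3 enhancement.
Costs: 30% of €210,540 = €63,162
Award plus costs: €210,540 + €63,162 = €273,702
Cap at €202,150: €273,702 exceeds the cap → €202,150

€202,150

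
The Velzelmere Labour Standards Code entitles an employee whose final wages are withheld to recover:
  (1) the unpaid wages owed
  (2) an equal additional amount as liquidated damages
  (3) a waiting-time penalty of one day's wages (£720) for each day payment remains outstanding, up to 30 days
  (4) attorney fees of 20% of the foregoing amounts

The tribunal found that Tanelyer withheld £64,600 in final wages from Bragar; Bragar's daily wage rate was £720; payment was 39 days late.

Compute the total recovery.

Liquidated damages (equal amount): £64,600
Penalty days: min(39, 30) = 30
Waiting-time penalty: 30 × £720 = £21,600
Subtotal: £64,600 + £64,600 + £21,600 = £150,800
Attorney fees: 20% of £150,800 = £30,160
Total award: £150,800 + £30,160 = £180,960

£180,960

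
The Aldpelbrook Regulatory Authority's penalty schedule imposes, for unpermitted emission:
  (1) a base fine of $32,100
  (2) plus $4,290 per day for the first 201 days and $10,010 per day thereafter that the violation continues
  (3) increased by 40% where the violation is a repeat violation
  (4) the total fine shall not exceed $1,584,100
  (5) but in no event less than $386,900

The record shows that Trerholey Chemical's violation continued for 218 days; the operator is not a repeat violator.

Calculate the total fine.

First 201 days: 201 × $4,290 = $862,290
Remaining days: (218 − 201) × $10,010 = $170,170
Per-day component: $862,290 + $170,170 = $1,032,460
Base plus per-day: $32,100 + $1,032,460 = $1,064,560
The operator is not a repeat violator: no 40% increase.
Cap at $1,584,100: $1,064,560 is within the cap, no reduction.
Minimum $386,900: $1,064,560 meets the minimum, no increase.

$1,064,560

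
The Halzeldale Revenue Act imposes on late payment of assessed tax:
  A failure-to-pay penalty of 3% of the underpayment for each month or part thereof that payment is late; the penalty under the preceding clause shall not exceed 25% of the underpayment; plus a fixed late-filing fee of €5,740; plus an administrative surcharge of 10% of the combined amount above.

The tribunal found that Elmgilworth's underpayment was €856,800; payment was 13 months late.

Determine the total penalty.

Accrued rate: 3% × 13 = 39%, capped at 25% → 25%
Failure-to-pay penalty: 25% of €856,800 = €214,200
Penalty before surcharge: €214,200 + €5,740 = €219,940
Administrative surcharge: 10% of €219,940 = €21,994
Total penalty: €219,940 + €21,994 = €241,934

Penalty: €241,934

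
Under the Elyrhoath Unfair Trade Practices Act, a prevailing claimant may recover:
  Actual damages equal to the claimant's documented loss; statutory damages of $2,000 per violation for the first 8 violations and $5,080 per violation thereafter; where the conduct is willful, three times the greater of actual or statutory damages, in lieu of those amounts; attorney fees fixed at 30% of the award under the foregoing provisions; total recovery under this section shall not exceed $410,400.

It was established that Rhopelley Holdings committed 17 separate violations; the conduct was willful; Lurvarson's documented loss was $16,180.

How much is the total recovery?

$240,708

First 8 violations: 8 × $2,000 = $16,000
Remaining violations: (17 − 8) × $5,080 = $45,720
Statutory damages: $16,000 + $45,720 = $61,720
Greater of actual damages ($16,180) or statutory damages ($61,720): $61,720
Trebled: 3 × $61,720 = $185,160
Attorney fees: 30% of $185,160 = $55,548
Total before cap: $185,160 + $55,548 = $240,708
Cap at $410,400: $240,708 is within the cap, no reduction.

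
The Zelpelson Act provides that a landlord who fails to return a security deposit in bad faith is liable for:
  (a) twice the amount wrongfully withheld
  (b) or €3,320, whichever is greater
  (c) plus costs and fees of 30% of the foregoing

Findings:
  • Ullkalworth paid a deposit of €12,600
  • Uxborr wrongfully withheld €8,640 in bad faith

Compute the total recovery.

€22,464

Doubled: 2 × €8,640 = €17,280
Minimum €3,320: €17,280 meets the minimum, no increase.
Costs and fees: 30% of €17,280 = €5,184
Total recovery: €17,280 + €5,184 = €22,464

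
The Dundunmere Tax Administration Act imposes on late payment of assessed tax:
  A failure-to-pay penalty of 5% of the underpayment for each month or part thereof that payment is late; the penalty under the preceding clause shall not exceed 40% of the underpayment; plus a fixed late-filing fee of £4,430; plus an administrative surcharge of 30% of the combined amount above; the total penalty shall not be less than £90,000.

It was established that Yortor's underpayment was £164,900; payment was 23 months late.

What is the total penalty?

£91,507

Accrued rate: 5% × 23 = 115%, capped at 40% → 40%
Failure-to-pay penalty: 40% of £164,900 = £65,960
Penalty before surcharge: £65,960 + £4,430 = £70,390
Administrative surcharge: 30% of £70,390 = £21,117
Total penalty: £70,390 + £21,117 = £91,507
Minimum £90,000: £91,507 meets the minimum, no increase.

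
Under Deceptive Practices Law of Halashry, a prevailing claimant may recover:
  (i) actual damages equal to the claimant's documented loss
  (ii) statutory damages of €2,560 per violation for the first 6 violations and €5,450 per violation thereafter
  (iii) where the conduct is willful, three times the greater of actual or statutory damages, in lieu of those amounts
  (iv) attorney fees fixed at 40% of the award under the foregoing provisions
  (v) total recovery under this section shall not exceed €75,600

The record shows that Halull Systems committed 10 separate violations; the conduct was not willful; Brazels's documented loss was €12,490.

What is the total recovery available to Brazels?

First 6 violations: 6 × €2,560 = €15,360
Remaining violations: (10 − 6) × €5,450 = €21,800
Statutory damages: €15,360 + €21,800 = €37,160
Conduct not willful: the in-lieu enhancement does not apply.
Actual plus statutory damages: €12,490 + €37,160 = €49,650
Attorney fees: 40% of €49,650 = €19,860
Total before cap: €49,650 + €19,860 = €69,510
Cap at €75,600: €69,510 is within the cap, no reduction.

Total recovery: €69,510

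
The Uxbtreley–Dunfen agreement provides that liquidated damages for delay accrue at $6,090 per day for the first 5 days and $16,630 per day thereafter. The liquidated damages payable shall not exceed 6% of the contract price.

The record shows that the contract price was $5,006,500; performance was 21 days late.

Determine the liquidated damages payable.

First 5 days: 5 × $6,090 = $30,450
Remaining days: (21 − 5) × $16,630 = $266,080
Accrued per-day damages: $30,450 + $266,080 = $296,530
Cap: 6% of $5,006,500 = $300,390
Cap at $300,390: $296,530 is within the cap, no reduction.

Liquidated damages: $296,530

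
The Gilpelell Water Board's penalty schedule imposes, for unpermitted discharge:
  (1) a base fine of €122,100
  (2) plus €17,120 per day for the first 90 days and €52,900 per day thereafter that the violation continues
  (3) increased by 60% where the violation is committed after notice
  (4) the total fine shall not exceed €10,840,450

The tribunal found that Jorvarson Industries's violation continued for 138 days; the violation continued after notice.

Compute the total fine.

€6,723,360

First 90 days: 90 × €17,120 = €1,540,800
Remaining days: (138 − 90) × €52,900 = €2,539,200
Per-day component: €1,540,800 + €2,539,200 = €4,080,000
Base plus per-day: €122,100 + €4,080,000 = €4,202,100
Enhancement: 60% of €4,202,100 = €2,521,260
Enhanced fine: €4,202,100 + €2,521,260 = €6,723,360
Cap at €10,840,450: €6,723,360 is within the cap, no reduction.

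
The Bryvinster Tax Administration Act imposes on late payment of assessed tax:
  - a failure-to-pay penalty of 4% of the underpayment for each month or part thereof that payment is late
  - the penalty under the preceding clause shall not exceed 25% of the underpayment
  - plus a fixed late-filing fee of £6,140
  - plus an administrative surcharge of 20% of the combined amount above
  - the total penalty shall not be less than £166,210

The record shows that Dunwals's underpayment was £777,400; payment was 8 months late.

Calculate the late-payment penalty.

Accrued rate: 4% × 8 = 32%, capped at 25% → 25%
Failure-to-pay penalty: 25% of £777,400 = £194,350
Penalty before surcharge: £194,350 + £6,140 = £200,490
Administrative surcharge: 20% of £200,490 = £40,098
Total penalty: £200,490 + £40,098 = £240,588
Minimum £166,210: £240,588 meets the minimum, no increase.

Penalty: £240,588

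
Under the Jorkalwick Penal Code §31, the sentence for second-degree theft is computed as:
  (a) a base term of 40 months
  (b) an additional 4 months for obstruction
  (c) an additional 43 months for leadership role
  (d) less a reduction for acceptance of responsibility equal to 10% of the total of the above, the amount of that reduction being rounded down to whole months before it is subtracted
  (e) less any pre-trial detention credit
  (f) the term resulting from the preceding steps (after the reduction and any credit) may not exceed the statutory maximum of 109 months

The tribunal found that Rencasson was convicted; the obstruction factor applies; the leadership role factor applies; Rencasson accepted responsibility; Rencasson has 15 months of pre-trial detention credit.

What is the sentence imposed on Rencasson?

Sentence: 64 months

Obstruction enhancement: +4 months
Leadership role enhancement: +43 months
Adjusted term: 40 months + 4 months + 43 months = 87 months
Acceptance of responsibility reduction: 10% of 87 months = 8 months (rounded down)
After reduction: 87 − 8 = 79 months
Less pre-trial detention credit: 79 months − 15 months = 64 months
Cap at 109 months: 64 months is within the cap, no reduction.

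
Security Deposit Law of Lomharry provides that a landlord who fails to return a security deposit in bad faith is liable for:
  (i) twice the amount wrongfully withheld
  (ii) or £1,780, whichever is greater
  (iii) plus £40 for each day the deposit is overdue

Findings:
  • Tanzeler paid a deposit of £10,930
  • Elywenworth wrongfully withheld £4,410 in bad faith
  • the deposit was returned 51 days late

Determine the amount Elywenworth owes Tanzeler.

£10,860

Doubled: 2 × £4,410 = £8,820
Minimum £1,780: £8,820 meets the minimum, no increase.
Late-return penalty: 51 × £40 = £2,040
Damages plus late penalty: £8,820 + £2,040 = £10,860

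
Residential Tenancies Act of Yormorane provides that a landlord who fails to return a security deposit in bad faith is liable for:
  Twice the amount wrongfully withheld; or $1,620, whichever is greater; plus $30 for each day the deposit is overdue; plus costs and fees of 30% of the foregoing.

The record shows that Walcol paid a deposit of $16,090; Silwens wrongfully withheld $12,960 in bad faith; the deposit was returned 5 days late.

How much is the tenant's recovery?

Doubled: 2 × $12,960 = $25,920
Minimum $1,620: $25,920 meets the minimum, no increase.
Late-return penalty: 5 × $30 = $150
Damages plus late penalty: $25,920 + $150 = $26,070
Costs and fees: 30% of $26,070 = $7,821
Total recovery: $26,070 + $7,821 = $33,891

$33,891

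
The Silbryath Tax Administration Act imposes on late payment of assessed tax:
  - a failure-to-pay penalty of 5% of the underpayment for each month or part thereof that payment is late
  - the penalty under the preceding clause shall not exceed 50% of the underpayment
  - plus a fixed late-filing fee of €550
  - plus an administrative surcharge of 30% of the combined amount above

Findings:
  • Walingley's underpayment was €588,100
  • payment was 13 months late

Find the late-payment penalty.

€382,980

Accrued rate: 5% × 13 = 65%, capped at 50% → 50%
Failure-to-pay penalty: 50% of €588,100 = €294,050
Penalty before surcharge: €294,050 + €550 = €294,600
Administrative surcharge: 30% of €294,600 = €88,380
Total penalty: €294,600 + €88,380 = €382,980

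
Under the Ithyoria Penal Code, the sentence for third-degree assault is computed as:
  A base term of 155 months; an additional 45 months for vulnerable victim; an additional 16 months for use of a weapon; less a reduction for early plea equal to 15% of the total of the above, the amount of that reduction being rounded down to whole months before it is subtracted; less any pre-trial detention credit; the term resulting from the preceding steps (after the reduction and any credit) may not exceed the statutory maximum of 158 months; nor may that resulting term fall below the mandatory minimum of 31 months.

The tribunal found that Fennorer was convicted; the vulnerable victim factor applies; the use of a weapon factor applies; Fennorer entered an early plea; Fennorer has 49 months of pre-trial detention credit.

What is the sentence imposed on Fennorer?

135 months

Vulnerable victim enhancement: +45 months
Use of a weapon enhancement: +16 months
Adjusted term: 155 months + 45 months + 16 months = 216 months
Early plea reduction: 15% of 216 months = 32 months (rounded down)
After reduction: 216 − 32 = 184 months
Less pre-trial detention credit: 184 months − 49 months = 135 months
Cap at 158 months: 135 months is within the cap, no reduction.
Minimum 31 months: 135 months meets the minimum, no increase.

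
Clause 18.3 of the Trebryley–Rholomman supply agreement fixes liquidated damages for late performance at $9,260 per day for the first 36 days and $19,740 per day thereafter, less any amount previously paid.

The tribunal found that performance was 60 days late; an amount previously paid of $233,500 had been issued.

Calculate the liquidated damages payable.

First 36 days: 36 × $9,260 = $333,360
Remaining days: (60 − 36) × $19,740 = $473,760
Accrued per-day damages: $333,360 + $473,760 = $807,120
Less amount previously paid: $807,120 − $233,500 = $573,620

$573,620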